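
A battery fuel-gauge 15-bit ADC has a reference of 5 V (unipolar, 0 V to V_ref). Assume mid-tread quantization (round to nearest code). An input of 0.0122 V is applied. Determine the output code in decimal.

LSB = 5 V / 32768 = 152.59 µV.
(0.0122 − 0) / 0.000152588 = 79.954 LSBs.
round(79.954) = 80.

code 80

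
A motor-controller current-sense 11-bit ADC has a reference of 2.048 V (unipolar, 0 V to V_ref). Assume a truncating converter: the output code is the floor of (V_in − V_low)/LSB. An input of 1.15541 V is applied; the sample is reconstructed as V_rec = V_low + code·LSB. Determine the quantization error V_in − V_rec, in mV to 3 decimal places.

0.410 mV

One LSB is 2.048 V / 2048 = 1.000 mV.
(V_in − V_low)/LSB = (1.15541 − 0)/0.001 = 1155.4100 → code 1155 (floor).
Reconstructed: 1.155 V.
Difference: 0.00041 V → 0.410 mV.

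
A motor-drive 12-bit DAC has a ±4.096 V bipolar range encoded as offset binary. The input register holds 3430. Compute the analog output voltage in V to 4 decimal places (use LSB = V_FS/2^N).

LSB = 8.192 V / 2^12 = 2.000 mV.
V_out = (−4.096) + 3430 × 0.002 V = 2.764 V.

2.7640 V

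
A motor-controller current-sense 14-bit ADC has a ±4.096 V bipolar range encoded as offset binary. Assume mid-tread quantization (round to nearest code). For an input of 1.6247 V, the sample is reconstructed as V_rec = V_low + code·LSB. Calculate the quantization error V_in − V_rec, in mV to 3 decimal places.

LSB = 8.192/2^14 = 0.500 mV.
(1.6247 − (−4.096))/0.0005 = 11441.4000; round gives code 11441.
V_rec = (−4.096) + 11441·0.0005 = 1.6245 V.
Error = 1.6247 − 1.6245 = 0.0002 V = 0.200 mV.

0.200 mV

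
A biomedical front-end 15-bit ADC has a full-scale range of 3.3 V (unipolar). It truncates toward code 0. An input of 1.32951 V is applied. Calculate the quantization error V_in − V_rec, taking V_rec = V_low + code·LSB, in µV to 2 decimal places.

63.59 µV

Step size: 3.3 V ÷ 2^15 = 100.71 µV.
Scaled input = 13201.6314 LSBs, so code = 13201.
Code 13201 maps back to 0 + 13201×0.000100708 V = 1.3294464 V.
Error = 1.32951 − 1.3294464 = 6.35889e-05 V = 63.59 µV.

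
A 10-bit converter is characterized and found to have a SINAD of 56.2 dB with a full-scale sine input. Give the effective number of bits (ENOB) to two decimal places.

9.04 bits

ENOB = (SINAD − 1.76) / 6.02 = (56.2 − 1.76)/6.02 = 9.043.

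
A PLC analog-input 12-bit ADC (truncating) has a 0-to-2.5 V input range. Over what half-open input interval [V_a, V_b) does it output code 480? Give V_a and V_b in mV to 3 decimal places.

[292.969 mV, 293.579 mV)

LSB = 2.5/2^12 = 0.610 mV.
V_a = V_low + 480·LSB = 0.292969 V; V_b = V_low + 481·LSB = 0.293579 V.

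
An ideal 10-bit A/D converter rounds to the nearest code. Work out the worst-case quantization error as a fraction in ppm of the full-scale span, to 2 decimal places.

488.28 ppm

Rounding → worst-case error = ½ LSB = V_FS/2^11, so 1e+06/2048 = 488.281 ppm of full scale.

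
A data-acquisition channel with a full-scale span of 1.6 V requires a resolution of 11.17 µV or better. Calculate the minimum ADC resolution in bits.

Number of steps required ≥ 1.6 V / 11.17 µV = 143240.82.
Need 2^N ≥ 143240.82; 2^17 = 131072, 2^18 = 262144.
Minimum N = 18.

18 bits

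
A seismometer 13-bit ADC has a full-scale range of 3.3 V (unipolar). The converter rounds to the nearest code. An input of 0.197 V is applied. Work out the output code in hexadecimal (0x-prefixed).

LSB = 3.3 V / 8192 = 402.83 µV.
Input sits at 489.038 steps above V_low.
Round → code 489.
In hexadecimal (0x-prefixed): 0x1E9.

code 0x1E9 (decimal 489)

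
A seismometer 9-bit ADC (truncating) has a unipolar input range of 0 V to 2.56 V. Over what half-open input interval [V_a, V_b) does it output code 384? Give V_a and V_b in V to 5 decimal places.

LSB = 2.56/2^9 = 5.000 mV.
V_a = V_low + 384·LSB = 1.92 V; V_b = V_low + 385·LSB = 1.925 V.

[1.92000 V, 1.92500 V)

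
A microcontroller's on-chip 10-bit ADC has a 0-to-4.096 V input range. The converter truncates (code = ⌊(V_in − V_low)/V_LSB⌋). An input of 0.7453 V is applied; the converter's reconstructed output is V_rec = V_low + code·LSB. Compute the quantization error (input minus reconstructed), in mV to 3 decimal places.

1.300 mV

One LSB is 4.096 V / 1024 = 4.000 mV.
(V_in − V_low)/LSB = (0.7453 − 0)/0.004 = 186.3250 → code 186 (floor).
Reconstructed: 0.744 V.
Error = 0.7453 − 0.744 = 0.0013 V = 1.300 mV.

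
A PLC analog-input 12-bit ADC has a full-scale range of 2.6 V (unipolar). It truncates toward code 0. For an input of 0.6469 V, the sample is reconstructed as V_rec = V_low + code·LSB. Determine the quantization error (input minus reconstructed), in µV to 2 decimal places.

Step size: 2.6 V ÷ 2^12 = 0.635 mV.
(V_in − V_low)/LSB = (0.6469 − 0)/0.000634766 = 1019.1163 → code 1019 (floor).
Code 1019 maps back to 0 + 1019×0.000634766 V = 0.64682617 V.
Difference: 7.38281e-05 V → 73.83 µV.

73.83 µV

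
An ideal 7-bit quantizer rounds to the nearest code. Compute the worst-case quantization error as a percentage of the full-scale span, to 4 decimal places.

Rounding → worst-case error = ½ LSB = V_FS/2^8, so 100/256 = 0.390625 % of full scale.

0.3906 %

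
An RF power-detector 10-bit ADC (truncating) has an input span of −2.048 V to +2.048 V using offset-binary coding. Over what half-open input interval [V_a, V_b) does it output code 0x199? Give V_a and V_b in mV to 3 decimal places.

LSB = 4.096/2^10 = 4.000 mV.
Code 0x199 = 409 decimal.
V_a = V_low + 409·LSB = -0.412 V; V_b = V_low + 410·LSB = -0.408 V.

[-412.000 mV, -408.000 mV)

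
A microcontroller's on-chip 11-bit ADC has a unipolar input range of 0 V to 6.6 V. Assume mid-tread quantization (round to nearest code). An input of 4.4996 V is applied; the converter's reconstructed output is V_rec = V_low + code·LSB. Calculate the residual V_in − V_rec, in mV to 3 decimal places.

LSB = 6.6/2^11 = 3.223 mV.
Scaled input = 1396.2395 LSBs, so code = 1396.
Reconstructed: 4.4988281 V.
Difference: 0.000771875 V → 0.772 mV.

0.772 mV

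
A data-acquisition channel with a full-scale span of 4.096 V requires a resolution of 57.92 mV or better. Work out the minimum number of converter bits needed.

7 bits

Number of steps required ≥ 4.096 V / 57.92 mV = 70.72.
Need 2^N ≥ 70.72; 2^6 = 64, 2^7 = 128.
Minimum N = 7.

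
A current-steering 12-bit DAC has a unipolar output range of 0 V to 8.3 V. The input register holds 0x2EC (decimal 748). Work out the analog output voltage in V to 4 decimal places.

1.5157 V

LSB = 8.3 V / 2^12 = 2.026 mV.
Code 0x2EC = 748 decimal.
V_out = 0 + 748 × 0.00202637 V = 1.51572 V.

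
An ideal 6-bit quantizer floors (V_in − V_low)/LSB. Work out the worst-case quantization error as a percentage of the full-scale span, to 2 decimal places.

1.56 %

Truncating → worst-case error = 1 LSB = V_FS/2^6, so 100/64 = 1.5625 % of full scale.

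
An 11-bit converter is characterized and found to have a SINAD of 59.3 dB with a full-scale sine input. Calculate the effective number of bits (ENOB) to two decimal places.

9.56 bits

ENOB = (SINAD − 1.76) / 6.02 = (59.3 − 1.76)/6.02 = 9.558.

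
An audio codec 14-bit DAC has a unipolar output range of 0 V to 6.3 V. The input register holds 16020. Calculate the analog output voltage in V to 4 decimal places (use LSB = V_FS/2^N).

LSB = 6.3 V / 2^14 = 384.52 µV.
V_out = 0 + 16020 × 0.000384521 V = 6.16003 V.

6.1600 V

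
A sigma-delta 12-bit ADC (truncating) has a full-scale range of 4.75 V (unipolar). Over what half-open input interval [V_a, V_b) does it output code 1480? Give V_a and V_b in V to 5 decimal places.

LSB = 4.75/2^12 = 1.160 mV.
V_a = V_low + 1480·LSB = 1.71631 V; V_b = V_low + 1481·LSB = 1.71747 V.

[1.71631 V, 1.71747 V)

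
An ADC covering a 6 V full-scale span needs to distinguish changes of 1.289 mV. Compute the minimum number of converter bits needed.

13 bits

Number of steps required ≥ 6 V / 1.289 mV = 4654.77.
Need 2^N ≥ 4654.77; 2^12 = 4096, 2^13 = 8192.
Minimum N = 13.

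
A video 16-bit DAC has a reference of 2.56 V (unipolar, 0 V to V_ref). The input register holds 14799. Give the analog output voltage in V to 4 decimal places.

LSB = 2.56 V / 2^16 = 39.06 µV.
V_out = 0 + 14799 × 3.90625e-05 V = 0.578086 V.

0.5781 V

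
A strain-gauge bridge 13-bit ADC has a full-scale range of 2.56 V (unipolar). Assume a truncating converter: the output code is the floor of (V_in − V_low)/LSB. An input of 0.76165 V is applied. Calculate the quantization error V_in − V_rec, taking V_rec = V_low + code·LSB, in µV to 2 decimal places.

One LSB is 2.56 V / 8192 = 312.50 µV.
(V_in − V_low)/LSB = (0.76165 − 0)/0.0003125 = 2437.2800 → code 2437 (floor).
Reconstructed: 0.7615625 V.
Error = 0.76165 − 0.7615625 = 8.75e-05 V = 87.50 µV.

87.50 µV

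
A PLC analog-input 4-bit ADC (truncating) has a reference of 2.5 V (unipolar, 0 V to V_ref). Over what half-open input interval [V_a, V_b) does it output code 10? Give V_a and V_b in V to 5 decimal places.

[1.56250 V, 1.71875 V)

LSB = 2.5/2^4 = 156.250 mV.
V_a = V_low + 10·LSB = 1.5625 V; V_b = V_low + 11·LSB = 1.71875 V.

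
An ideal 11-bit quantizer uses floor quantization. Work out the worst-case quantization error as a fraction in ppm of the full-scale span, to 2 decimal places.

Truncating → worst-case error = 1 LSB = V_FS/2^11, so 1e+06/2048 = 488.281 ppm of full scale.

488.28 ppm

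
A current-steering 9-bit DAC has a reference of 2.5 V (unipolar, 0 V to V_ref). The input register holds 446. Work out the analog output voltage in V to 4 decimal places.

LSB = 2.5 V / 2^9 = 4.883 mV.
V_out = 0 + 446 × 0.00488281 V = 2.17773 V.

2.1777 V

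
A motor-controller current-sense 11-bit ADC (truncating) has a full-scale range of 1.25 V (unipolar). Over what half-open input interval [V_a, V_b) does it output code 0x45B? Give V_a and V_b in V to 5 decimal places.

LSB = 1.25/2^11 = 0.610 mV.
Code 0x45B = 1115 decimal.
V_a = V_low + 1115·LSB = 0.680542 V; V_b = V_low + 1116·LSB = 0.681152 V.

[0.68054 V, 0.68115 V)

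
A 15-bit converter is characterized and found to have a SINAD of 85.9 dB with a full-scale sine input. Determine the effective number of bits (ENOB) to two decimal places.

13.98 bits

ENOB = (SINAD − 1.76) / 6.02 = (85.9 − 1.76)/6.02 = 13.977.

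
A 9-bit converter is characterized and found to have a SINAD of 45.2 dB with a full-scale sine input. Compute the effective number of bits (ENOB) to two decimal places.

ENOB = (SINAD − 1.76) / 6.02 = (45.2 − 1.76)/6.02 = 7.216.

7.22 bits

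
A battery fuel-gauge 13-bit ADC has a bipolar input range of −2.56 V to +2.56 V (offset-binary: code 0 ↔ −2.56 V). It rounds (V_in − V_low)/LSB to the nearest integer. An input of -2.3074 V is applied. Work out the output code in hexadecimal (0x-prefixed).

Full-scale span = 5.12 V; LSB = 5.12/2^13 = 0.625 mV.
Input sits at 404.160 steps above V_low.
Round → code 404.
In hexadecimal (0x-prefixed): 0x194.

code 0x194 (decimal 404)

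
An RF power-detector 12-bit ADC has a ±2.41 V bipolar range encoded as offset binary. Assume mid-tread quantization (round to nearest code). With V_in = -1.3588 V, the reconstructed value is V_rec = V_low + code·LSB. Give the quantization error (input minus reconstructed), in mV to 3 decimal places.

Step size: 4.82 V ÷ 2^12 = 1.177 mV.
(V_in − V_low)/LSB = (-1.3588 − (−2.41))/0.00117676 = 893.3019 → code 893 (round).
Reconstructed: -1.3591553 V.
Error = -1.3588 − (−1.3591553) = 0.000355273 V = 0.355 mV.

0.355 mV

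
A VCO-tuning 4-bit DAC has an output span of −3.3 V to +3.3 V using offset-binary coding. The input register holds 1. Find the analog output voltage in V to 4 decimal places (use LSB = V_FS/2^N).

-2.8875 V

LSB = 6.6 V / 2^4 = 412.500 mV.
V_out = (−3.3) + 1 × 0.4125 V = -2.8875 V.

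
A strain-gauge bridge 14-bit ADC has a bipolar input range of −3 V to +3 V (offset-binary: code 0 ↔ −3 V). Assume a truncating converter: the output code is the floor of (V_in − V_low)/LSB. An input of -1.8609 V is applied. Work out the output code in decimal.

With 16384 levels over 6 V, one step is 366.21 µV.
Input sits at 3110.502 steps above V_low.
⌊·⌋(3110.502) = 3110.

code 3110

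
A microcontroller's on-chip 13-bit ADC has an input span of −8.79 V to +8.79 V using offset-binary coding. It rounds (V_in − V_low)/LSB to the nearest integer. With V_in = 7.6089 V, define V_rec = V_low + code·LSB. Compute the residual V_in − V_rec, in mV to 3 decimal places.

Step size: 17.58 V ÷ 2^13 = 2.146 mV.
(V_in − V_low)/LSB = (7.6089 − (−8.79))/0.002146 = 7641.6262 → code 7642 (round).
Code 7642 maps back to (−8.79) + 7642×0.002146 V = 7.6097021 V.
V_in − V_rec = -0.000802148 V = -0.802 mV.

-0.802 mV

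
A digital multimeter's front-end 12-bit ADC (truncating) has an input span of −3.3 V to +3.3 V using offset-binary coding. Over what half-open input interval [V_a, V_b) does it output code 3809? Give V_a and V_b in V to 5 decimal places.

[2.83755 V, 2.83916 V)

LSB = 6.6/2^12 = 1.611 mV.
V_a = V_low + 3809·LSB = 2.83755 V; V_b = V_low + 3810·LSB = 2.83916 V.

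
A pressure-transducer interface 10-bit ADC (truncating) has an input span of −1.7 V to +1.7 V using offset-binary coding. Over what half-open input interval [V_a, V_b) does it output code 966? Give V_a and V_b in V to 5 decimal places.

[1.50742 V, 1.51074 V)

LSB = 3.4/2^10 = 3.320 mV.
V_a = V_low + 966·LSB = 1.50742 V; V_b = V_low + 967·LSB = 1.51074 V.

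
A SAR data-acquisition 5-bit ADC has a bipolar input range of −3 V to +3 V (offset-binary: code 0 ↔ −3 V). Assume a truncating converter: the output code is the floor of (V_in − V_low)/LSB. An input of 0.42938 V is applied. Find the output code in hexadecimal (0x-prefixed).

LSB = 6 V / 32 = 187.500 mV.
(V_in − V_low)/LSB = (0.42938 − (−3)) / 0.1875 = 18.290.
So the output code is 18.
In hexadecimal (0x-prefixed): 0x12.

code 0x12 (decimal 18)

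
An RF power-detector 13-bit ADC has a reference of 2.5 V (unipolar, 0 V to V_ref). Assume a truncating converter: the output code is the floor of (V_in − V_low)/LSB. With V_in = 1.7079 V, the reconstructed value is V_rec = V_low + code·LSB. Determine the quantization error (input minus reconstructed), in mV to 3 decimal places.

0.136 mV

One LSB is 2.5 V / 8192 = 305.18 µV.
(1.7079 − 0)/0.000305176 = 5596.4467; ⌊·⌋ gives code 5596.
Reconstructed: 1.7077637 V.
Difference: 0.000136328 V → 0.136 mV.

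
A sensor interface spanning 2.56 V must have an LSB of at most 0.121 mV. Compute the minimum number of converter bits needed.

15 bits

Number of steps required ≥ 2.56 V / 0.121 mV = 21157.02.
Need 2^N ≥ 21157.02; 2^14 = 16384, 2^15 = 32768.
Minimum N = 15.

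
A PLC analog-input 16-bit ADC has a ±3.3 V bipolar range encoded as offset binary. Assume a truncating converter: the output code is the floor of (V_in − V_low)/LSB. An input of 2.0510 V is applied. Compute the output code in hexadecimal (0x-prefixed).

code 0xCF8D (decimal 53133)

With 65536 levels over 6.6 V, one step is 100.71 µV.
Input sits at 53133.808 steps above V_low.
⌊·⌋(53133.808) = 53133.
In hexadecimal (0x-prefixed): 0xCF8D.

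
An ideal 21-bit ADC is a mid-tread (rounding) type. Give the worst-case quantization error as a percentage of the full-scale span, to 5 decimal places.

0.00002 %

Rounding → worst-case error = ½ LSB = V_FS/2^22, so 100/4194304 = 2.38419e-05 % of full scale.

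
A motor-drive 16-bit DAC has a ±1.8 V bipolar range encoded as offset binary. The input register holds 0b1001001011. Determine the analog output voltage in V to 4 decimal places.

LSB = 3.6 V / 2^16 = 54.93 µV.
Code 0b1001001011 = 587 decimal.
V_out = (−1.8) + 587 × 5.49316e-05 V = -1.76776 V.

-1.7678 V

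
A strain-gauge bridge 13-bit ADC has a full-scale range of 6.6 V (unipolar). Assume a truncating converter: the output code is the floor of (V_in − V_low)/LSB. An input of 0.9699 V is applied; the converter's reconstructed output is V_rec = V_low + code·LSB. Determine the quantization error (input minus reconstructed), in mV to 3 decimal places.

Step size: 6.6 V ÷ 2^13 = 0.806 mV.
(V_in − V_low)/LSB = (0.9699 − 0)/0.000805664 = 1203.8516 → code 1203 (floor).
Reconstructed: 0.96921387 V.
Error = 0.9699 − 0.96921387 = 0.000686133 V = 0.686 mV.

0.686 mV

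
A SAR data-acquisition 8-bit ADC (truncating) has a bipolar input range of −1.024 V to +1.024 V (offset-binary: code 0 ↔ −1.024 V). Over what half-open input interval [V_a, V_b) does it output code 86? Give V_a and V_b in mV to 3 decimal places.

[-336.000 mV, -328.000 mV)

LSB = 2.048/2^8 = 8.000 mV.
V_a = V_low + 86·LSB = -0.336 V; V_b = V_low + 87·LSB = -0.328 V.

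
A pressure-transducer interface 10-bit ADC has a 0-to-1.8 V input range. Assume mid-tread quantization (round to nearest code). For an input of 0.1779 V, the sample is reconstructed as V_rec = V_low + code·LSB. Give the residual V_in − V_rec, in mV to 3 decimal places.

0.361 mV

One LSB is 1.8 V / 1024 = 1.758 mV.
(V_in − V_low)/LSB = (0.1779 − 0)/0.00175781 = 101.2053 → code 101 (round).
Code 101 maps back to 0 + 101×0.00175781 V = 0.17753906 V.
Error = 0.1779 − 0.17753906 = 0.000360937 V = 0.361 mV.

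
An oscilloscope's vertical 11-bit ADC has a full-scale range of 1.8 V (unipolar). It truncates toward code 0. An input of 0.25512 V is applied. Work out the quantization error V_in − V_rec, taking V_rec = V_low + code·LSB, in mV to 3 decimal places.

LSB = 1.8/2^11 = 0.879 mV.
(0.25512 − 0)/0.000878906 = 290.2699; ⌊·⌋ gives code 290.
Code 290 maps back to 0 + 290×0.000878906 V = 0.25488281 V.
Difference: 0.000237188 V → 0.237 mV.

0.237 mV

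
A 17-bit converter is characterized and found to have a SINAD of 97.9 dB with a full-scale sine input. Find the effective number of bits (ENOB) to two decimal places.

15.97 bits

ENOB = (SINAD − 1.76) / 6.02 = (97.9 − 1.76)/6.02 = 15.970.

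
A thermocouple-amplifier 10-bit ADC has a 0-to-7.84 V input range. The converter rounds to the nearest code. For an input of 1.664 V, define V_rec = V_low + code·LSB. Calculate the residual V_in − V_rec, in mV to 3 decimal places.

2.594 mV

Step size: 7.84 V ÷ 2^10 = 7.656 mV.
(1.664 − 0)/0.00765625 = 217.3388; round gives code 217.
V_rec = 0 + 217·0.00765625 = 1.6614062 V.
V_in − V_rec = 0.00259375 V = 2.594 mV.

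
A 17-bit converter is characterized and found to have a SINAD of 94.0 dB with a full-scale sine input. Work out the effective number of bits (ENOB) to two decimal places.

ENOB = (SINAD − 1.76) / 6.02 = (94.0 − 1.76)/6.02 = 15.322.

15.32 bits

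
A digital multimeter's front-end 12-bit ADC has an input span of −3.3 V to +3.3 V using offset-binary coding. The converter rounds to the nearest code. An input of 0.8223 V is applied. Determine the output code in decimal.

code 2558

Full-scale span = 6.6 V; LSB = 6.6/2^12 = 1.611 mV.
(0.8223 − (−3.3)) / 0.00161133 = 2558.324 LSBs.
Round → code 2558.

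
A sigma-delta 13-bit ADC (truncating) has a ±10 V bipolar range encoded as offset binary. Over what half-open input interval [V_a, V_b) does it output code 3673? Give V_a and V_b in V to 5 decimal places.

LSB = 20/2^13 = 2.441 mV.
V_a = V_low + 3673·LSB = -1.03271 V; V_b = V_low + 3674·LSB = -1.03027 V.

[-1.03271 V, -1.03027 V)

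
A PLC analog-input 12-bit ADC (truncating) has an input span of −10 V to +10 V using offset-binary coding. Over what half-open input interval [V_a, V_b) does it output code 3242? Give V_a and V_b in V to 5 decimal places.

[5.83008 V, 5.83496 V)

LSB = 20/2^12 = 4.883 mV.
V_a = V_low + 3242·LSB = 5.83008 V; V_b = V_low + 3243·LSB = 5.83496 V.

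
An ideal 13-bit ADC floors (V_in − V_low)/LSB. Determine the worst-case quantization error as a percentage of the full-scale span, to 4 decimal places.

Truncating → worst-case error = 1 LSB = V_FS/2^13, so 100/8192 = 0.012207 % of full scale.

0.0122 %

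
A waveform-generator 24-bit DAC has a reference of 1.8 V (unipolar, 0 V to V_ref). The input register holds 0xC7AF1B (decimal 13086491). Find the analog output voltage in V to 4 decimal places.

1.4040 V

LSB = 1.8 V / 2^24 = 0.11 µV.
Code 0xC7AF1B = 13086491 decimal.
V_out = 0 + 13086491 × 1.07288e-07 V = 1.40403 V.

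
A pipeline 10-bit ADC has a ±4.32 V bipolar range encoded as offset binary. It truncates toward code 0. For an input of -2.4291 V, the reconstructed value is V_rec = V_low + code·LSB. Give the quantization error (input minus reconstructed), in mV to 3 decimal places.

0.900 mV

Step size: 8.64 V ÷ 2^10 = 8.438 mV.
(-2.4291 − (−4.32))/0.0084375 = 224.1067; ⌊·⌋ gives code 224.
V_rec = (−4.32) + 224·0.0084375 = -2.43 V.
Difference: 0.0009 V → 0.900 mV.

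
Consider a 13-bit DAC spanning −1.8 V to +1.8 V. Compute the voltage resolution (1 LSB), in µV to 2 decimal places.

439.45 µV

Full-scale span = 3.6 V.
LSB = 3.6 / 2^13 = 3.6 / 8192 = 0.000439453 V = 439.45 µV.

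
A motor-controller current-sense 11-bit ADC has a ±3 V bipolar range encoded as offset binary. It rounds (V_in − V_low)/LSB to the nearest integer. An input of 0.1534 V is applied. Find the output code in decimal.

With 2048 levels over 6 V, one step is 2.930 mV.
(V_in − V_low)/LSB = (0.1534 − (−3)) / 0.00292969 = 1076.361.
round(1076.361) = 1076.

code 1076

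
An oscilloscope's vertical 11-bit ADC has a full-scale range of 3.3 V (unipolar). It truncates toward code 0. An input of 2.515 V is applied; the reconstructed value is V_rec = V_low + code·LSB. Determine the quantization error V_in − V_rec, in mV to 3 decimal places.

1.328 mV

Step size: 3.3 V ÷ 2^11 = 1.611 mV.
Scaled input = 1560.8242 LSBs, so code = 1560.
V_rec = 0 + 1560·0.00161133 = 2.5136719 V.
Error = 2.515 − 2.5136719 = 0.00132813 V = 1.328 mV.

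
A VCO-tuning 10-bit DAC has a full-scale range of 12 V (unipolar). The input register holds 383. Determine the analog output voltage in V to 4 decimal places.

4.4883 V

LSB = 12 V / 2^10 = 11.719 mV.
V_out = 0 + 383 × 0.0117188 V = 4.48828 V.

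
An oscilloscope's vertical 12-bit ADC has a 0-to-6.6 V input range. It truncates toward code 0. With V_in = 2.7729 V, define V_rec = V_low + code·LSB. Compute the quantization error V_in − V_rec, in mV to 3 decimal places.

LSB = 6.6/2^12 = 1.611 mV.
(V_in − V_low)/LSB = (2.7729 − 0)/0.00161133 = 1720.8785 → code 1720 (floor).
Reconstructed: 2.7714844 V.
Error = 2.7729 − 2.7714844 = 0.00141562 V = 1.416 mV.

1.416 mV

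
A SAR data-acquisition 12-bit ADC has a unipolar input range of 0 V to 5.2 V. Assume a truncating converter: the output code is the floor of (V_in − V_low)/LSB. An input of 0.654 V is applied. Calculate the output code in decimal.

LSB = 5.2 V / 4096 = 1.270 mV.
(V_in − V_low)/LSB = (0.654 − 0) / 0.00126953 = 515.151.
Floor → code 515.

code 515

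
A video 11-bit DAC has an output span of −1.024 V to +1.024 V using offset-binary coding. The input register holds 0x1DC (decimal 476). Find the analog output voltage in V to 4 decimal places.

LSB = 2.048 V / 2^11 = 1.000 mV.
Code 0x1DC = 476 decimal.
V_out = (−1.024) + 476 × 0.001 V = -0.548 V.

-0.5480 V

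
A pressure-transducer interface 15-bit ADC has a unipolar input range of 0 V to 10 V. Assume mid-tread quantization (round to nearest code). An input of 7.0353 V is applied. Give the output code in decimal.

Full-scale span = 10 V; LSB = 10/2^15 = 305.18 µV.
(7.0353 − 0) / 0.000305176 = 23053.271 LSBs.
Round → code 23053.

code 23053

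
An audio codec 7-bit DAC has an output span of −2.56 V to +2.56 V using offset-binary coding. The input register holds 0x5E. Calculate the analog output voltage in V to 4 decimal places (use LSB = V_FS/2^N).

LSB = 5.12 V / 2^7 = 40.000 mV.
Code 0x5E = 94 decimal.
V_out = (−2.56) + 94 × 0.04 V = 1.2 V.

1.2000 V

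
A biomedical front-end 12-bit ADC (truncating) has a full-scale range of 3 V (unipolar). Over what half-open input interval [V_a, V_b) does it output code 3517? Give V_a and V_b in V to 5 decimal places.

[2.57593 V, 2.57666 V)

LSB = 3/2^12 = 0.732 mV.
V_a = V_low + 3517·LSB = 2.57593 V; V_b = V_low + 3518·LSB = 2.57666 V.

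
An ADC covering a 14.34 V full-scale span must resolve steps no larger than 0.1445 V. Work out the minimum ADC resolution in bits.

7 bits

Number of steps required ≥ 14.34 V / 0.1445 V = 99.24.
Need 2^N ≥ 99.24; 2^6 = 64, 2^7 = 128.
Minimum N = 7.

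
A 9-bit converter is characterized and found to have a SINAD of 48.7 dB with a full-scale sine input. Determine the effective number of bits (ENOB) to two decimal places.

ENOB = (SINAD − 1.76) / 6.02 = (48.7 − 1.76)/6.02 = 7.797.

7.80 bits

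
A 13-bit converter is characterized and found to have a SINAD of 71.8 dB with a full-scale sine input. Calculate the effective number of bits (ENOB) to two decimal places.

11.63 bits

ENOB = (SINAD − 1.76) / 6.02 = (71.8 − 1.76)/6.02 = 11.635.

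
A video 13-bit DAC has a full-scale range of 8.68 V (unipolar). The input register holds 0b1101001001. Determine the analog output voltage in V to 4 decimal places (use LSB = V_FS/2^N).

LSB = 8.68 V / 2^13 = 1.060 mV.
Code 0b1101001001 = 841 decimal.
V_out = 0 + 841 × 0.00105957 V = 0.891099 V.

0.8911 V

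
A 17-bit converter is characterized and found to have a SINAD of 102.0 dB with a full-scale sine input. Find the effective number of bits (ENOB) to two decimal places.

ENOB = (SINAD − 1.76) / 6.02 = (102.0 − 1.76)/6.02 = 16.651.

16.65 bits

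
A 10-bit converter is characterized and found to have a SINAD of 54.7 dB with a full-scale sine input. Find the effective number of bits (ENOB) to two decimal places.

ENOB = (SINAD − 1.76) / 6.02 = (54.7 − 1.76)/6.02 = 8.794.

8.79 bits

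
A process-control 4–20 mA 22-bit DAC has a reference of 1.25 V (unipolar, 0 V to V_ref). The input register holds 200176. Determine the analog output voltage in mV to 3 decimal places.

LSB = 1.25 V / 2^22 = 0.30 µV.
V_out = 0 + 200176 × 2.98023e-07 V = 0.0596571 V.
= 59.657 mV.

59.657 mV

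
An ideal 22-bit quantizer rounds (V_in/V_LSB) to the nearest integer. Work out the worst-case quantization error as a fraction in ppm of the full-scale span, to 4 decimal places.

Rounding → worst-case error = ½ LSB = V_FS/2^23, so 1e+06/8388608 = 0.119209 ppm of full scale.

0.1192 ppm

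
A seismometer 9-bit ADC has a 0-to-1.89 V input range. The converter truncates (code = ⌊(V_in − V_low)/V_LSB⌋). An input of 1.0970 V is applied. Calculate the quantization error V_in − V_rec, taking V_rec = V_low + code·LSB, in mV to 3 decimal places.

0.652 mV

Step size: 1.89 V ÷ 2^9 = 3.691 mV.
Scaled input = 297.1767 LSBs, so code = 297.
V_rec = 0 + 297·0.00369141 = 1.0963477 V.
Error = 1.0970 − 1.0963477 = 0.000652344 V = 0.652 mV.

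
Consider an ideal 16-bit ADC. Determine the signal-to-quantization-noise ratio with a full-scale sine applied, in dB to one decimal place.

SNR ≈ 6.02·N + 1.76 dB = 6.02·16 + 1.76 = 98.08 dB.

98.1 dB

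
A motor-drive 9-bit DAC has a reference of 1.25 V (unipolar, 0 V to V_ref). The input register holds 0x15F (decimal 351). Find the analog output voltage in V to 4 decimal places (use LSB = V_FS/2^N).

LSB = 1.25 V / 2^9 = 2.441 mV.
Code 0x15F = 351 decimal.
V_out = 0 + 351 × 0.00244141 V = 0.856934 V.

0.8569 V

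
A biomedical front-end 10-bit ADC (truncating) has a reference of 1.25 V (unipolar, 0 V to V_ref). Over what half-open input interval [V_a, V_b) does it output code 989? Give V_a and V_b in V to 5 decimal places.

[1.20728 V, 1.20850 V)

LSB = 1.25/2^10 = 1.221 mV.
V_a = V_low + 989·LSB = 1.20728 V; V_b = V_low + 990·LSB = 1.2085 V.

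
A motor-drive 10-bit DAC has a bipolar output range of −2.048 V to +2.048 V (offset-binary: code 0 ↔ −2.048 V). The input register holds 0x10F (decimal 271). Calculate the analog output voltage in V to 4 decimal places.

-0.9640 V

LSB = 4.096 V / 2^10 = 4.000 mV.
Code 0x10F = 271 decimal.
V_out = (−2.048) + 271 × 0.004 V = -0.964 V.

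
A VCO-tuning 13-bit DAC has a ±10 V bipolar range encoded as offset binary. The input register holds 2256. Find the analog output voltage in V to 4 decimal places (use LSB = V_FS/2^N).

LSB = 20 V / 2^13 = 2.441 mV.
V_out = (−10) + 2256 × 0.00244141 V = -4.49219 V.

-4.4922 V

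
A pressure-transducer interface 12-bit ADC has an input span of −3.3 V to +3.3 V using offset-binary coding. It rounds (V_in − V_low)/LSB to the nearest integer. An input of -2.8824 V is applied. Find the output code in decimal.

LSB = 6.6 V / 4096 = 1.611 mV.
(V_in − V_low)/LSB = (-2.8824 − (−3.3)) / 0.00161133 = 259.165.
round(259.165) = 259.

code 259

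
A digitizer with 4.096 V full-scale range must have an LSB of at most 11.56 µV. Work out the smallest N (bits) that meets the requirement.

19 bits

Number of steps required ≥ 4.096 V / 11.56 µV = 354325.26.
Need 2^N ≥ 354325.26; 2^18 = 262144, 2^19 = 524288.
Minimum N = 19.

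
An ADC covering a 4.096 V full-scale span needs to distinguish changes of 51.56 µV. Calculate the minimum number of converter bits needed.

Number of steps required ≥ 4.096 V / 51.56 µV = 79441.43.
Need 2^N ≥ 79441.43; 2^16 = 65536, 2^17 = 131072.
Minimum N = 17.

17 bits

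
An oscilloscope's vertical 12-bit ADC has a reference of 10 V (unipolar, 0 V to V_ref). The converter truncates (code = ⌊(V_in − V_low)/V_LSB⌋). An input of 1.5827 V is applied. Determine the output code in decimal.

With 4096 levels over 10 V, one step is 2.441 mV.
Input sits at 648.274 steps above V_low.
⌊·⌋(648.274) = 648.

code 648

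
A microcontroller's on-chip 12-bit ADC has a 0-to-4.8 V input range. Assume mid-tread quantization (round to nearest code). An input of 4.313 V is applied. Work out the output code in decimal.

code 3680

Full-scale span = 4.8 V; LSB = 4.8/2^12 = 1.172 mV.
(4.313 − 0) / 0.00117187 = 3680.427 LSBs.
round(3680.427) = 3680.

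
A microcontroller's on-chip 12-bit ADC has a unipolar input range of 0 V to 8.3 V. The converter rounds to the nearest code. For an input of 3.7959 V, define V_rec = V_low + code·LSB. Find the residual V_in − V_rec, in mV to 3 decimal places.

0.514 mV

Step size: 8.3 V ÷ 2^12 = 2.026 mV.
(V_in − V_low)/LSB = (3.7959 − 0)/0.00202637 = 1873.2538 → code 1873 (round).
Code 1873 maps back to 0 + 1873×0.00202637 V = 3.7953857 V.
V_in − V_rec = 0.000514258 V = 0.514 mV.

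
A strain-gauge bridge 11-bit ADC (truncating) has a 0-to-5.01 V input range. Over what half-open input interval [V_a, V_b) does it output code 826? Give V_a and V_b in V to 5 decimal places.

LSB = 5.01/2^11 = 2.446 mV.
V_a = V_low + 826·LSB = 2.02063 V; V_b = V_low + 827·LSB = 2.02308 V.

[2.02063 V, 2.02308 V)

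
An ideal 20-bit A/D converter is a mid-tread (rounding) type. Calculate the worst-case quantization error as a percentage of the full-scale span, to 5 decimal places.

0.00005 %

Rounding → worst-case error = ½ LSB = V_FS/2^21, so 100/2097152 = 4.76837e-05 % of full scale.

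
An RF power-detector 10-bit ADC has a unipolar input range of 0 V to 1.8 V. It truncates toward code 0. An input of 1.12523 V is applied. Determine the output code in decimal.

code 640

With 1024 levels over 1.8 V, one step is 1.758 mV.
(1.12523 − 0) / 0.00175781 = 640.131 LSBs.
⌊·⌋(640.131) = 640.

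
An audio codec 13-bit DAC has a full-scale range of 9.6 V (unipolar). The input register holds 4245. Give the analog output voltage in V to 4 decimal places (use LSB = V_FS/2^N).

LSB = 9.6 V / 2^13 = 1.172 mV.
V_out = 0 + 4245 × 0.00117187 V = 4.97461 V.

4.9746 V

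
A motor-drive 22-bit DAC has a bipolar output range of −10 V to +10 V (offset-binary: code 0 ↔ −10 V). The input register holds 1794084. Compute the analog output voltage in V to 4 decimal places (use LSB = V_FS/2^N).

LSB = 20 V / 2^22 = 4.77 µV.
V_out = (−10) + 1794084 × 4.76837e-06 V = -1.44514 V.

-1.4451 V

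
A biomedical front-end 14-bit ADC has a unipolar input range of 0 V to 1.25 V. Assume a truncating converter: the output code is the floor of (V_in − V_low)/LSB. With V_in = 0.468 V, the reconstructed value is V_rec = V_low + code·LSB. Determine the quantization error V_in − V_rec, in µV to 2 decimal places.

12.94 µV

One LSB is 1.25 V / 16384 = 76.29 µV.
Scaled input = 6134.1696 LSBs, so code = 6134.
Code 6134 maps back to 0 + 6134×7.62939e-05 V = 0.46798706 V.
Difference: 1.29395e-05 V → 12.94 µV.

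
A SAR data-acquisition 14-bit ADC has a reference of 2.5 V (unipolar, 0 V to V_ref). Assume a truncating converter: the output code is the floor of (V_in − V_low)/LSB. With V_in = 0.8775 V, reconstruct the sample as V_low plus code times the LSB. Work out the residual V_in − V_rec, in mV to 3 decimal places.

One LSB is 2.5 V / 16384 = 152.59 µV.
(0.8775 − 0)/0.000152588 = 5750.7840; ⌊·⌋ gives code 5750.
V_rec = 0 + 5750·0.000152588 = 0.87738037 V.
Difference: 0.000119629 V → 0.120 mV.

0.120 mV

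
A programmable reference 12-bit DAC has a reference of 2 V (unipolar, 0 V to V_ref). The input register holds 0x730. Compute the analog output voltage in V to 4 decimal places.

LSB = 2 V / 2^12 = 488.28 µV.
Code 0x730 = 1840 decimal.
V_out = 0 + 1840 × 0.000488281 V = 0.898438 V.

0.8984 V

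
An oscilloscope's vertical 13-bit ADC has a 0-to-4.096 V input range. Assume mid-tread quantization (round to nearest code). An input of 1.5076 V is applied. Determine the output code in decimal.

LSB = 4.096 V / 8192 = 0.500 mV.
(1.5076 − 0) / 0.0005 = 3015.200 LSBs.
round(3015.200) = 3015.

code 3015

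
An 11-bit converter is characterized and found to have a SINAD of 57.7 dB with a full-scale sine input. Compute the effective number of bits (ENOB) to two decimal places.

ENOB = (SINAD − 1.76) / 6.02 = (57.7 − 1.76)/6.02 = 9.292.

9.29 bits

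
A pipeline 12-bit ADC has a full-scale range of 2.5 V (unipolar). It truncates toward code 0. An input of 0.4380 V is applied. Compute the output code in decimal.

code 717

Full-scale span = 2.5 V; LSB = 2.5/2^12 = 0.610 mV.
(V_in − V_low)/LSB = (0.4380 − 0) / 0.000610352 = 717.619.
⌊·⌋(717.619) = 717.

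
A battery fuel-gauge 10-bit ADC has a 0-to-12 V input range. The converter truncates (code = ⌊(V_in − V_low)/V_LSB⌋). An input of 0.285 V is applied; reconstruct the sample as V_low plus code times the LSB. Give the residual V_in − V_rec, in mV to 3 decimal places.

LSB = 12/2^10 = 11.719 mV.
(V_in − V_low)/LSB = (0.285 − 0)/0.0117188 = 24.3200 → code 24 (floor).
V_rec = 0 + 24·0.0117188 = 0.28125 V.
V_in − V_rec = 0.00375 V = 3.750 mV.

3.750 mV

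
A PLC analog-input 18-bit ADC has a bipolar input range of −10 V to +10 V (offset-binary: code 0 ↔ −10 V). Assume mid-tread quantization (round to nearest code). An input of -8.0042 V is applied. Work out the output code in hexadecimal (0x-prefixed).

code 0x662F (decimal 26159)

Full-scale span = 20 V; LSB = 20/2^18 = 76.29 µV.
(V_in − V_low)/LSB = (-8.0042 − (−10)) / 7.62939e-05 = 26159.350.
round(26159.350) = 26159.
In hexadecimal (0x-prefixed): 0x662F.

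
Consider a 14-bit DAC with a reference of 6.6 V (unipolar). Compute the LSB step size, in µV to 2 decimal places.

402.83 µV

Full-scale span = 6.6 V.
LSB = 6.6 / 2^14 = 6.6 / 16384 = 0.000402832 V = 402.83 µV.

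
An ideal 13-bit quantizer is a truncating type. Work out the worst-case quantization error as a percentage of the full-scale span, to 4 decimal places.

Truncating → worst-case error = 1 LSB = V_FS/2^13, so 100/8192 = 0.012207 % of full scale.

0.0122 %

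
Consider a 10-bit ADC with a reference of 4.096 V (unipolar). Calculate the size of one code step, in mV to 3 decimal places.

Full-scale span = 4.096 V.
LSB = 4.096 / 2^10 = 4.096 / 1024 = 0.004 V = 4.000 mV.

4.000 mV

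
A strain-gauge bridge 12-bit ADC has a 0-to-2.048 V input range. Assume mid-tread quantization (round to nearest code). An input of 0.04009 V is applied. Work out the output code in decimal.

code 80

Full-scale span = 2.048 V; LSB = 2.048/2^12 = 0.500 mV.
Input sits at 80.180 steps above V_low.
So the output code is 80.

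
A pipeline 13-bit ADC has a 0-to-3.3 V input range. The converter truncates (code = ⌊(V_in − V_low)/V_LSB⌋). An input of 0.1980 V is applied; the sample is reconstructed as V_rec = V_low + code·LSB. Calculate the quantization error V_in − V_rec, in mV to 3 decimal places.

0.209 mV

One LSB is 3.3 V / 8192 = 402.83 µV.
(0.1980 − 0)/0.000402832 = 491.5200; ⌊·⌋ gives code 491.
V_rec = 0 + 491·0.000402832 = 0.19779053 V.
Error = 0.1980 − 0.19779053 = 0.000209473 V = 0.209 mV.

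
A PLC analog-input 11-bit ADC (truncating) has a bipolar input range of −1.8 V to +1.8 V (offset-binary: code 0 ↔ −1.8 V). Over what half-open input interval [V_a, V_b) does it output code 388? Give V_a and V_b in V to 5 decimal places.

LSB = 3.6/2^11 = 1.758 mV.
V_a = V_low + 388·LSB = -1.11797 V; V_b = V_low + 389·LSB = -1.11621 V.

[-1.11797 V, -1.11621 V)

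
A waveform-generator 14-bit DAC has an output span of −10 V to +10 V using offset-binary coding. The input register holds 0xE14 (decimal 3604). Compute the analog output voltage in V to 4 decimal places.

-5.6006 V

LSB = 20 V / 2^14 = 1.221 mV.
Code 0xE14 = 3604 decimal.
V_out = (−10) + 3604 × 0.0012207 V = -5.60059 V.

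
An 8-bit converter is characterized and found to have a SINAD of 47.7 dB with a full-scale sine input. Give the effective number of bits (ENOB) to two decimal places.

ENOB = (SINAD − 1.76) / 6.02 = (47.7 − 1.76)/6.02 = 7.631.

7.63 bits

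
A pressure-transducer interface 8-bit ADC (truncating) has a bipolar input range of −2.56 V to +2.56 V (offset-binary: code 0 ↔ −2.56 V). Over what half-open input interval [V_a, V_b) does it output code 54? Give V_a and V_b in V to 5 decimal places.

LSB = 5.12/2^8 = 20.000 mV.
V_a = V_low + 54·LSB = -1.48 V; V_b = V_low + 55·LSB = -1.46 V.

[-1.48000 V, -1.46000 V)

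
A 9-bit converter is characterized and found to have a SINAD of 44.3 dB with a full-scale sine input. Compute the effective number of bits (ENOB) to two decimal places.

7.07 bits

ENOB = (SINAD − 1.76) / 6.02 = (44.3 − 1.76)/6.02 = 7.066.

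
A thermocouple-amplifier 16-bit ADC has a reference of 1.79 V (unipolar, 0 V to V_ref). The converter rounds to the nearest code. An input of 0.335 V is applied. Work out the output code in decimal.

Full-scale span = 1.79 V; LSB = 1.79/2^16 = 27.31 µV.
(V_in − V_low)/LSB = (0.335 − 0) / 2.73132e-05 = 12265.117.
round(12265.117) = 12265.

code 12265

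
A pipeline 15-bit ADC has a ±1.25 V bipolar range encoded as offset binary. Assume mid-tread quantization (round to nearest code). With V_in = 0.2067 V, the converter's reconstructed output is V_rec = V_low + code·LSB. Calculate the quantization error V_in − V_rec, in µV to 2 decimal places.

19.70 µV

Step size: 2.5 V ÷ 2^15 = 76.29 µV.
(0.2067 − (−1.25))/7.62939e-05 = 19093.2582; round gives code 19093.
Reconstructed: 0.2066803 V.
V_in − V_rec = 1.97021e-05 V = 19.70 µV.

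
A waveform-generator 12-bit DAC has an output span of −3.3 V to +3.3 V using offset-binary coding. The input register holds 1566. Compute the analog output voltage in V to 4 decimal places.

-0.7767 V

LSB = 6.6 V / 2^12 = 1.611 mV.
V_out = (−3.3) + 1566 × 0.00161133 V = -0.77666 V.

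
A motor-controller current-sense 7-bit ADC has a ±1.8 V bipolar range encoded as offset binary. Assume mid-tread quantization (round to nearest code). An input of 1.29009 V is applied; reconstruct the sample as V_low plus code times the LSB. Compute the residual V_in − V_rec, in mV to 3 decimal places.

One LSB is 3.6 V / 128 = 28.125 mV.
Scaled input = 109.8699 LSBs, so code = 110.
Reconstructed: 1.29375 V.
Error = 1.29009 − 1.29375 = -0.00366 V = -3.660 mV.

-3.660 mV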